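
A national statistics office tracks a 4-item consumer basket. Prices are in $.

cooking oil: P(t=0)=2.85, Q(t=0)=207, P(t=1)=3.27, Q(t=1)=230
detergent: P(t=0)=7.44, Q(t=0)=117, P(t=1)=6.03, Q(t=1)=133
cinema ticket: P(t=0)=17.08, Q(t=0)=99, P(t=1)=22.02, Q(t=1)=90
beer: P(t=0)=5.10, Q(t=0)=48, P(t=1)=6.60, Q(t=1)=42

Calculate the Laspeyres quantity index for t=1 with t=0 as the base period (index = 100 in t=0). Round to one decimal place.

100.0

Laspeyres quantity index uses base-period prices as weights.
ΣP(t=0)·Q(t=1) = 2.85×230 + 7.44×133 + 17.08×90 + 5.10×42 = 655.5 + 989.52 + 1537.2 + 214.2 = 3396.42
ΣP(t=0)·Q(t=0) = 2.85×207 + 7.44×117 + 17.08×99 + 5.10×48 = 589.95 + 870.48 + 1690.92 + 244.8 = 3396.15
Index = 3396.42 / 3396.15 × 100 = 100.0080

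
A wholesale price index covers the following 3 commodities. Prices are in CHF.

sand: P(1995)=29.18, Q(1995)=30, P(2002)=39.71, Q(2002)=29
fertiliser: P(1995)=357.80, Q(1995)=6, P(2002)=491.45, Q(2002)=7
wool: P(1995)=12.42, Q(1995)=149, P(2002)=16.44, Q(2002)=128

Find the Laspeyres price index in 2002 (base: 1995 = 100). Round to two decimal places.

135.23

Laspeyres price index uses base-period quantities as weights.
ΣP(2002)·Q(1995) = 39.71×30 + 491.45×6 + 16.44×149 = 1191.3 + 2948.7 + 2449.56 = 6589.56
ΣP(1995)·Q(1995) = 29.18×30 + 357.80×6 + 12.42×149 = 875.4 + 2146.8 + 1850.58 = 4872.78
Index = 6589.56 / 4872.78 × 100 = 135.2320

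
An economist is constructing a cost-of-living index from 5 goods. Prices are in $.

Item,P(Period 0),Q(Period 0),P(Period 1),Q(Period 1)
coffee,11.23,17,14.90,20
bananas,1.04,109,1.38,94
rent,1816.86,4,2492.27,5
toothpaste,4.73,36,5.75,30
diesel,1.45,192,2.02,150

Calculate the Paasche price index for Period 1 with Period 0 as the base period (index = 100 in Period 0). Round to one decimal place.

Paasche price index uses current-period quantities as weights.
ΣP(Period 1)·Q(Period 1) = 14.90×20 + 1.38×94 + 2492.27×5 + 5.75×30 + 2.02×150 = 298 + 129.72 + 12461.35 + 172.5 + 303 = 13364.57
ΣP(Period 0)·Q(Period 1) = 11.23×20 + 1.04×94 + 1816.86×5 + 4.73×30 + 1.45×150 = 224.6 + 97.76 + 9084.3 + 141.9 + 217.5 = 9766.06
Index = 13364.57 / 9766.06 × 100 = 136.8471

136.8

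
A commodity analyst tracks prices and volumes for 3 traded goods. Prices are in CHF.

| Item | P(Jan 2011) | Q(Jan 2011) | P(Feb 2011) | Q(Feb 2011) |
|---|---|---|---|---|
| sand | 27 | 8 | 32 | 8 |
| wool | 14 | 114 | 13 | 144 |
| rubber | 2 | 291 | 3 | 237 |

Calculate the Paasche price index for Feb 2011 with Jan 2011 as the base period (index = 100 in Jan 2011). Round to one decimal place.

104.9

Paasche price index uses current-period quantities as weights.
ΣP(Feb 2011)·Q(Feb 2011) = 32×8 + 13×144 + 3×237 = 256 + 1872 + 711 = 2839
ΣP(Jan 2011)·Q(Feb 2011) = 27×8 + 14×144 + 2×237 = 216 + 2016 + 474 = 2706
Index = 2839 / 2706 × 100 = 104.9150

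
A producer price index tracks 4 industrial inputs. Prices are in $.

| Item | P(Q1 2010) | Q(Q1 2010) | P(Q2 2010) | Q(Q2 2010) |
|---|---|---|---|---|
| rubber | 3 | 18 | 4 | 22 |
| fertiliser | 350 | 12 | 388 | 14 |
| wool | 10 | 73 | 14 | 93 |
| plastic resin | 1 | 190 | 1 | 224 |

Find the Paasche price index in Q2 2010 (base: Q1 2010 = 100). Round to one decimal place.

Paasche price index uses current-period quantities as weights.
ΣP(Q2 2010)·Q(Q2 2010) = 4×22 + 388×14 + 14×93 + 1×224 = 88 + 5432 + 1302 + 224 = 7046
ΣP(Q1 2010)·Q(Q2 2010) = 3×22 + 350×14 + 10×93 + 1×224 = 66 + 4900 + 930 + 224 = 6120
Index = 7046 / 6120 × 100 = 115.1307

115.1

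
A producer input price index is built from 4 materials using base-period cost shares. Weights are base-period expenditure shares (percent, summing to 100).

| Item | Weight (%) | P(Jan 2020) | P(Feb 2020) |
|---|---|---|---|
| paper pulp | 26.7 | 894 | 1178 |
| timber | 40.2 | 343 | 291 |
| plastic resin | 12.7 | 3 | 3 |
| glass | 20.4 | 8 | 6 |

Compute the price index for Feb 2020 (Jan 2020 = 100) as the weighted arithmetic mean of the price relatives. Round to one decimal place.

97.3

paper pulp: 26.7 × (1178/894) = 26.7 × 1.317673 = 35.1819
timber: 40.2 × (291/343) = 40.2 × 0.848397 = 34.1055
plastic resin: 12.7 × (3/3) = 12.7 × 1.000000 = 12.7000
glass: 20.4 × (6/8) = 20.4 × 0.750000 = 15.3000
Index = Σ wᵢ·(p₁ᵢ/p₀ᵢ) = 35.1819 + 34.1055 + 12.7000 + 15.3000 = 97.2874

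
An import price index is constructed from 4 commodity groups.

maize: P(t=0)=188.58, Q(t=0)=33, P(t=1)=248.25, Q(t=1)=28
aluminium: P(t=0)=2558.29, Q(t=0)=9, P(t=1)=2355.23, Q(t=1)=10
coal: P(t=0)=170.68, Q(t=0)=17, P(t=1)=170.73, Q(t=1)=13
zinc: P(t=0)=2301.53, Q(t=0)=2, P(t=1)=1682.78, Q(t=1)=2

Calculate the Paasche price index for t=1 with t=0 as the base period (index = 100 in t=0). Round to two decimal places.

Paasche price index uses current-period quantities as weights.
ΣP(t=1)·Q(t=1) = 248.25×28 + 2355.23×10 + 170.73×13 + 1682.78×2 = 6951 + 23552.3 + 2219.49 + 3365.56 = 36088.35
ΣP(t=0)·Q(t=1) = 188.58×28 + 2558.29×10 + 170.68×13 + 2301.53×2 = 5280.24 + 25582.9 + 2218.84 + 4603.06 = 37685.04
Index = 36088.35 / 37685.04 × 100 = 95.7631

95.76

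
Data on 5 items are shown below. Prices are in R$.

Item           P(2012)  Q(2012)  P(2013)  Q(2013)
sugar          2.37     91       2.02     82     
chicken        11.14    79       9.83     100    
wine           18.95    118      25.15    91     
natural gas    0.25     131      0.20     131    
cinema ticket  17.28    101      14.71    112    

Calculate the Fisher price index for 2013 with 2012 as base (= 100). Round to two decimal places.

104.31

Laspeyres component (base-period weights):
ΣP(2013)Q(2012) = 2.02×91 + 9.83×79 + 25.15×118 + 0.20×131 + 14.71×101 = 183.82 + 776.57 + 2967.7 + 26.2 + 1485.71 = 5440
ΣP(2012)Q(2012) = 2.37×91 + 11.14×79 + 18.95×118 + 0.25×131 + 17.28×101 = 215.67 + 880.06 + 2236.1 + 32.75 + 1745.28 = 5109.86
L = 5440 / 5109.86 × 100 = 106.4608
Paasche component (current-period weights):
ΣP(2013)Q(2013) = 2.02×82 + 9.83×100 + 25.15×91 + 0.20×131 + 14.71×112 = 165.64 + 983 + 2288.65 + 26.2 + 1647.52 = 5111.01
ΣP(2012)Q(2013) = 2.37×82 + 11.14×100 + 18.95×91 + 0.25×131 + 17.28×112 = 194.34 + 1114 + 1724.45 + 32.75 + 1935.36 = 5000.9
P = 5111.01 / 5000.9 × 100 = 102.2018
Fisher = √(L × P) = √(106.4608 × 102.2018) = 104.3096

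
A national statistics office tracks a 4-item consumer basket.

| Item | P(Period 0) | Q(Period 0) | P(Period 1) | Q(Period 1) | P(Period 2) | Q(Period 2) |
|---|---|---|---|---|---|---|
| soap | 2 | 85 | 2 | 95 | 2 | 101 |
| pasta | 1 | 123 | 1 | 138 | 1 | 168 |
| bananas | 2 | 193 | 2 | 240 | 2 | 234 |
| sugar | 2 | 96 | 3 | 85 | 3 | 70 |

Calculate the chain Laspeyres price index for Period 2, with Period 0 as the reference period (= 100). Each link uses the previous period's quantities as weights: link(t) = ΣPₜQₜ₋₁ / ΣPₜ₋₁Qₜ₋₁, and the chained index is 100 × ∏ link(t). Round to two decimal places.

Link Period 0→Period 1:
ΣP(Period 1)Q(Period 0) = 2×85 + 1×123 + 2×193 + 3×96 = 170 + 123 + 386 + 288 = 967
ΣP(Period 0)Q(Period 0) = 2×85 + 1×123 + 2×193 + 2×96 = 170 + 123 + 386 + 192 = 871
link = 967/871 = 1.110218
Link Period 1→Period 2:
ΣP(Period 2)Q(Period 1) = 2×95 + 1×138 + 2×240 + 3×85 = 190 + 138 + 480 + 255 = 1063
ΣP(Period 1)Q(Period 1) = 2×95 + 1×138 + 2×240 + 3×85 = 190 + 138 + 480 + 255 = 1063
link = 1063/1063 = 1.000000
Chained index = 100 × 1.110218 × 1.000000 = 111.0218

111.02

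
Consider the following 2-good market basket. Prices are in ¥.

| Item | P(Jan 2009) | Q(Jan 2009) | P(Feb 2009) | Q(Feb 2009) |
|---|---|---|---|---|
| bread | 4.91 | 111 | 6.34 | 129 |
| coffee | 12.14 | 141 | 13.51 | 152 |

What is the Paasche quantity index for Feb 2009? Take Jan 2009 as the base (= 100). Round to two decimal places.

Paasche quantity index uses current-period prices as weights.
ΣP(Feb 2009)·Q(Feb 2009) = 6.34×129 + 13.51×152 = 817.86 + 2053.52 = 2871.38
ΣP(Feb 2009)·Q(Jan 2009) = 6.34×111 + 13.51×141 = 703.74 + 1904.91 = 2608.65
Index = 2871.38 / 2608.65 × 100 = 110.0715

110.07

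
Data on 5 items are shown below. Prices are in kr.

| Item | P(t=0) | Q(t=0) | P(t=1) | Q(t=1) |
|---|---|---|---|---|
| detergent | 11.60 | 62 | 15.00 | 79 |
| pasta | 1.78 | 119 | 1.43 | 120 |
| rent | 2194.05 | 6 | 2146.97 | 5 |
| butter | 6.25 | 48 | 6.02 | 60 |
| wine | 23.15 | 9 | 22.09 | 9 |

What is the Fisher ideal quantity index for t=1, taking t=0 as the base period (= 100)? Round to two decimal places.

Laspeyres component (base-period weights):
ΣP(t=0)Q(t=1) = 11.60×79 + 1.78×120 + 2194.05×5 + 6.25×60 + 23.15×9 = 916.4 + 213.6 + 10970.25 + 375 + 208.35 = 12683.6
ΣP(t=0)Q(t=0) = 11.60×62 + 1.78×119 + 2194.05×6 + 6.25×48 + 23.15×9 = 719.2 + 211.82 + 13164.3 + 300 + 208.35 = 14603.67
L = 12683.6 / 14603.67 × 100 = 86.8521
Paasche component (current-period weights):
ΣP(t=1)Q(t=1) = 15.00×79 + 1.43×120 + 2146.97×5 + 6.02×60 + 22.09×9 = 1185 + 171.6 + 10734.85 + 361.2 + 198.81 = 12651.46
ΣP(t=1)Q(t=0) = 15.00×62 + 1.43×119 + 2146.97×6 + 6.02×48 + 22.09×9 = 930 + 170.17 + 12881.82 + 288.96 + 198.81 = 14469.76
P = 12651.46 / 14469.76 × 100 = 87.4338
Fisher = √(L × P) = √(86.8521 × 87.4338) = 87.1425

87.14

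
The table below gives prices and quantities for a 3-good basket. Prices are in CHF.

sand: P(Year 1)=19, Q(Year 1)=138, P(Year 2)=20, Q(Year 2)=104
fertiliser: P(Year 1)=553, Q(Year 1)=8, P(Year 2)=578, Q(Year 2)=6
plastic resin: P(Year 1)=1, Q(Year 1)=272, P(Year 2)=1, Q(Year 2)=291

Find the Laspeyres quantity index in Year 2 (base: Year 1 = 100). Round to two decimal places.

76.32

Laspeyres quantity index uses base-period prices as weights.
ΣP(Year 1)·Q(Year 2) = 19×104 + 553×6 + 1×291 = 1976 + 3318 + 291 = 5585
ΣP(Year 1)·Q(Year 1) = 19×138 + 553×8 + 1×272 = 2622 + 4424 + 272 = 7318
Index = 5585 / 7318 × 100 = 76.3187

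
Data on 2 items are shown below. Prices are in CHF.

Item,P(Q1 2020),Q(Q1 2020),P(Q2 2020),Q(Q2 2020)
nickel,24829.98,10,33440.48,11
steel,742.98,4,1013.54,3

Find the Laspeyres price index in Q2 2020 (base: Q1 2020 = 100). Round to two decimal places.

Laspeyres price index uses base-period quantities as weights.
ΣP(Q2 2020)·Q(Q1 2020) = 33440.48×10 + 1013.54×4 = 334404.8 + 4054.16 = 338458.96
ΣP(Q1 2020)·Q(Q1 2020) = 24829.98×10 + 742.98×4 = 248299.8 + 2971.92 = 251271.72
Index = 338458.96 / 251271.72 × 100 = 134.6984

134.70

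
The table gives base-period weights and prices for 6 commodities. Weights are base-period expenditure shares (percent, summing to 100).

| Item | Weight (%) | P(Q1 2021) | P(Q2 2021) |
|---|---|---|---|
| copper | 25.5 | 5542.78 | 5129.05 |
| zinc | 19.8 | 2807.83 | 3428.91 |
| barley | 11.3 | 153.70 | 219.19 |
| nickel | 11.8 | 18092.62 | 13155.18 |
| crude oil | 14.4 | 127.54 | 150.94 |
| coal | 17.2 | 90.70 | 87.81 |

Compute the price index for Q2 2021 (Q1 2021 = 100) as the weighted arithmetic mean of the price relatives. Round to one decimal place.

copper: 25.5 × (5129.05/5542.78) = 25.5 × 0.925357 = 23.5966
zinc: 19.8 × (3428.91/2807.83) = 19.8 × 1.221196 = 24.1797
barley: 11.3 × (219.19/153.70) = 11.3 × 1.426090 = 16.1148
nickel: 11.8 × (13155.18/18092.62) = 11.8 × 0.727102 = 8.5798
crude oil: 14.4 × (150.94/127.54) = 14.4 × 1.183472 = 17.0420
coal: 17.2 × (87.81/90.70) = 17.2 × 0.968137 = 16.6520
Index = Σ wᵢ·(p₁ᵢ/p₀ᵢ) = 23.5966 + 24.1797 + 16.1148 + 8.5798 + 17.0420 + 16.6520 = 106.1648

106.2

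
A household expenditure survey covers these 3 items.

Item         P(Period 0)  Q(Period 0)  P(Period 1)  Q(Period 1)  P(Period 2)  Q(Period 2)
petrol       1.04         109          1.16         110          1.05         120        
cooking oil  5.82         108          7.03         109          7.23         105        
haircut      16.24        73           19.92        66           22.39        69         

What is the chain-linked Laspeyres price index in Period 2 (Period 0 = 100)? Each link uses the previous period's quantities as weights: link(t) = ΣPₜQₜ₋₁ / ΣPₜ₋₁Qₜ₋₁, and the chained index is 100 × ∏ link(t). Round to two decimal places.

Link Period 0→Period 1:
ΣP(Period 1)Q(Period 0) = 1.16×109 + 7.03×108 + 19.92×73 = 126.44 + 759.24 + 1454.16 = 2339.84
ΣP(Period 0)Q(Period 0) = 1.04×109 + 5.82×108 + 16.24×73 = 113.36 + 628.56 + 1185.52 = 1927.44
link = 2339.84/1927.44 = 1.213963
Link Period 1→Period 2:
ΣP(Period 2)Q(Period 1) = 1.05×110 + 7.23×109 + 22.39×66 = 115.5 + 788.07 + 1477.74 = 2381.31
ΣP(Period 1)Q(Period 1) = 1.16×110 + 7.03×109 + 19.92×66 = 127.6 + 766.27 + 1314.72 = 2208.59
link = 2381.31/2208.59 = 1.078204
Chained index = 100 × 1.213963 × 1.078204 = 130.8899

130.89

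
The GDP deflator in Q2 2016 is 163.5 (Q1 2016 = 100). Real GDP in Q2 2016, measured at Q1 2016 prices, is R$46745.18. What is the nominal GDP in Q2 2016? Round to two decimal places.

76428.37

Nominal = Real × (Index/100) = 46745.18 × (163.5/100)
        = 46745.18 × 1.635 = 76428.3693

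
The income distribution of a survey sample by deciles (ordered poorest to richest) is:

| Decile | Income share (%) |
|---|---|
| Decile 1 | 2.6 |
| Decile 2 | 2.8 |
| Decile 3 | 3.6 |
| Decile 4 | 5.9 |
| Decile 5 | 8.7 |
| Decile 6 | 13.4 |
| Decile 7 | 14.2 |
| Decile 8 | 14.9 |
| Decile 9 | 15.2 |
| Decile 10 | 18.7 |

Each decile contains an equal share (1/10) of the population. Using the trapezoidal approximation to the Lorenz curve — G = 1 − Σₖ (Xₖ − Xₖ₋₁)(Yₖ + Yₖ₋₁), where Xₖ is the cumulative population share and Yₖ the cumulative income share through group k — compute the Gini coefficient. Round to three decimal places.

Cumulative income shares Yₖ: 0.0260, 0.0540, 0.0900, 0.1490, 0.2360, 0.3700, 0.5120, 0.6610, 0.8130, 1.0000
Σ (Xₖ−Xₖ₋₁)(Yₖ+Yₖ₋₁) = (1/10)(0.0260+0.0000) + (1/10)(0.0540+0.0260) + (1/10)(0.0900+0.0540) + (1/10)(0.1490+0.0900) + (1/10)(0.2360+0.1490) + (1/10)(0.3700+0.2360) + (1/10)(0.5120+0.3700) + (1/10)(0.6610+0.5120) + (1/10)(0.8130+0.6610) + (1/10)(1.0000+0.8130)
  = 0.0026 + 0.0080 + 0.0144 + 0.0239 + 0.0385 + 0.0606 + 0.0882 + 0.1173 + 0.1474 + 0.1813 = 0.6822
G = 1 − 0.6822 = 0.3178

0.318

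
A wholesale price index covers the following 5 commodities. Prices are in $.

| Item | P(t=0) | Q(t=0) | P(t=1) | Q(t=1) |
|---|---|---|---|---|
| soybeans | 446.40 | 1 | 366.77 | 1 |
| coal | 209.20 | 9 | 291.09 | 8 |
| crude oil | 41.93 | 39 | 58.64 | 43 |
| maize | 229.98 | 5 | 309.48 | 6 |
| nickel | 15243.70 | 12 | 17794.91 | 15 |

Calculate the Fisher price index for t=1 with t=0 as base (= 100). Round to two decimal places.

Laspeyres component (base-period weights):
ΣP(t=1)Q(t=0) = 366.77×1 + 291.09×9 + 58.64×39 + 309.48×5 + 17794.91×12 = 366.77 + 2619.81 + 2286.96 + 1547.4 + 213538.92 = 220359.86
ΣP(t=0)Q(t=0) = 446.40×1 + 209.20×9 + 41.93×39 + 229.98×5 + 15243.70×12 = 446.4 + 1882.8 + 1635.27 + 1149.9 + 182924.4 = 188038.77
L = 220359.86 / 188038.77 × 100 = 117.1885
Paasche component (current-period weights):
ΣP(t=1)Q(t=1) = 366.77×1 + 291.09×8 + 58.64×43 + 309.48×6 + 17794.91×15 = 366.77 + 2328.72 + 2521.52 + 1856.88 + 266923.65 = 273997.54
ΣP(t=0)Q(t=1) = 446.40×1 + 209.20×8 + 41.93×43 + 229.98×6 + 15243.70×15 = 446.4 + 1673.6 + 1802.99 + 1379.88 + 228655.5 = 233958.37
P = 273997.54 / 233958.37 × 100 = 117.1138
Fisher = √(L × P) = √(117.1885 × 117.1138) = 117.1512

117.15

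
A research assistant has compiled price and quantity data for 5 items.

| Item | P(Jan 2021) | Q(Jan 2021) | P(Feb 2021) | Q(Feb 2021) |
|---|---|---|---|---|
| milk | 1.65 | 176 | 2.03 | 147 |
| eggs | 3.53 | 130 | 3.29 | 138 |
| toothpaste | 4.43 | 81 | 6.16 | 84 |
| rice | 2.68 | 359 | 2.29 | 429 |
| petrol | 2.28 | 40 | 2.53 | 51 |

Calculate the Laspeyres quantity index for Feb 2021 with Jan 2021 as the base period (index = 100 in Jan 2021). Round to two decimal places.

109.55

Laspeyres quantity index uses base-period prices as weights.
ΣP(Jan 2021)·Q(Feb 2021) = 1.65×147 + 3.53×138 + 4.43×84 + 2.68×429 + 2.28×51 = 242.55 + 487.14 + 372.12 + 1149.72 + 116.28 = 2367.81
ΣP(Jan 2021)·Q(Jan 2021) = 1.65×176 + 3.53×130 + 4.43×81 + 2.68×359 + 2.28×40 = 290.4 + 458.9 + 358.83 + 962.12 + 91.2 = 2161.45
Index = 2367.81 / 2161.45 × 100 = 109.5473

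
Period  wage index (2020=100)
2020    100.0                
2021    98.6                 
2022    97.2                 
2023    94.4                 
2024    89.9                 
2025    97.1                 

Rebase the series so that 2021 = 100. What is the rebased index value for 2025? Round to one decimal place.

98.5

Rebased(2025) = 97.1 / 98.6 × 100 = 98.4787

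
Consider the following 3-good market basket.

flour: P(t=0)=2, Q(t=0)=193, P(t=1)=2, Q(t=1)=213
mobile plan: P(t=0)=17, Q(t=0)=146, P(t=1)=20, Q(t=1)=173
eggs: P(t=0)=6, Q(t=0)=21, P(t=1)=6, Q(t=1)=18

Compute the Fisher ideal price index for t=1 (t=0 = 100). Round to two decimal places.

114.78

Laspeyres component (base-period weights):
ΣP(t=1)Q(t=0) = 2×193 + 20×146 + 6×21 = 386 + 2920 + 126 = 3432
ΣP(t=0)Q(t=0) = 2×193 + 17×146 + 6×21 = 386 + 2482 + 126 = 2994
L = 3432 / 2994 × 100 = 114.6293
Paasche component (current-period weights):
ΣP(t=1)Q(t=1) = 2×213 + 20×173 + 6×18 = 426 + 3460 + 108 = 3994
ΣP(t=0)Q(t=1) = 2×213 + 17×173 + 6×18 = 426 + 2941 + 108 = 3475
P = 3994 / 3475 × 100 = 114.9353
Fisher = √(L × P) = √(114.6293 × 114.9353) = 114.7822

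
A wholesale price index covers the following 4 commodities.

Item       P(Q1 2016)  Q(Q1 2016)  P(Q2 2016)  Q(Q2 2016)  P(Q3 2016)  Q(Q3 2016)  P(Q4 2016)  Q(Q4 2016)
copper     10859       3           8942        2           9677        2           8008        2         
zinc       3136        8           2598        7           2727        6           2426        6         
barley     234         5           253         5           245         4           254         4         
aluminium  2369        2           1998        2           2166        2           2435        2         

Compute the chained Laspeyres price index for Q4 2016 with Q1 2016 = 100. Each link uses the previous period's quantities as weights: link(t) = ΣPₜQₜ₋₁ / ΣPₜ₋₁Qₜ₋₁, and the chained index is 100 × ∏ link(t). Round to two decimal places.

78.67

Link Q1 2016→Q2 2016:
ΣP(Q2 2016)Q(Q1 2016) = 8942×3 + 2598×8 + 253×5 + 1998×2 = 26826 + 20784 + 1265 + 3996 = 52871
ΣP(Q1 2016)Q(Q1 2016) = 10859×3 + 3136×8 + 234×5 + 2369×2 = 32577 + 25088 + 1170 + 4738 = 63573
link = 52871/63573 = 0.831658
Link Q2 2016→Q3 2016:
ΣP(Q3 2016)Q(Q2 2016) = 9677×2 + 2727×7 + 245×5 + 2166×2 = 19354 + 19089 + 1225 + 4332 = 44000
ΣP(Q2 2016)Q(Q2 2016) = 8942×2 + 2598×7 + 253×5 + 1998×2 = 17884 + 18186 + 1265 + 3996 = 41331
link = 44000/41331 = 1.064576
Link Q3 2016→Q4 2016:
ΣP(Q4 2016)Q(Q3 2016) = 8008×2 + 2426×6 + 254×4 + 2435×2 = 16016 + 14556 + 1016 + 4870 = 36458
ΣP(Q3 2016)Q(Q3 2016) = 9677×2 + 2727×6 + 245×4 + 2166×2 = 19354 + 16362 + 980 + 4332 = 41028
link = 36458/41028 = 0.888613
Chained index = 100 × 0.831658 × 1.064576 × 0.888613 = 78.6745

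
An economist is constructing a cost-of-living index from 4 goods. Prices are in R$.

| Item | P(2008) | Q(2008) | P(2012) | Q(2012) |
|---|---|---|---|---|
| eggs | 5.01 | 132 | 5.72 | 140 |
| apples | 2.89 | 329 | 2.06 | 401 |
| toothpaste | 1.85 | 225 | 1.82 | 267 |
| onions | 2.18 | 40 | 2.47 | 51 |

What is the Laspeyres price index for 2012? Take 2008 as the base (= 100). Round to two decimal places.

91.75

Laspeyres price index uses base-period quantities as weights.
ΣP(2012)·Q(2008) = 5.72×132 + 2.06×329 + 1.82×225 + 2.47×40 = 755.04 + 677.74 + 409.5 + 98.8 = 1941.08
ΣP(2008)·Q(2008) = 5.01×132 + 2.89×329 + 1.85×225 + 2.18×40 = 661.32 + 950.81 + 416.25 + 87.2 = 2115.58
Index = 1941.08 / 2115.58 × 100 = 91.7517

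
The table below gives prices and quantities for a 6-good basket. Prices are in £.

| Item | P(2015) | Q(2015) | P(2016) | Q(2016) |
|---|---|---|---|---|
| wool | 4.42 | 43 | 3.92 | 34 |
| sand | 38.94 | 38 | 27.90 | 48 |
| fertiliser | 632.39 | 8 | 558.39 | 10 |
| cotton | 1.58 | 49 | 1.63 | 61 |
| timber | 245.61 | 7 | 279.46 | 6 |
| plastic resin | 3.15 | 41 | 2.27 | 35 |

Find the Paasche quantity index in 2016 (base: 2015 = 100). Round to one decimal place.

Paasche quantity index uses current-period prices as weights.
ΣP(2016)·Q(2016) = 3.92×34 + 27.90×48 + 558.39×10 + 1.63×61 + 279.46×6 + 2.27×35 = 133.28 + 1339.2 + 5583.9 + 99.43 + 1676.76 + 79.45 = 8912.02
ΣP(2016)·Q(2015) = 3.92×43 + 27.90×38 + 558.39×8 + 1.63×49 + 279.46×7 + 2.27×41 = 168.56 + 1060.2 + 4467.12 + 79.87 + 1956.22 + 93.07 = 7825.04
Index = 8912.02 / 7825.04 × 100 = 113.8910

113.9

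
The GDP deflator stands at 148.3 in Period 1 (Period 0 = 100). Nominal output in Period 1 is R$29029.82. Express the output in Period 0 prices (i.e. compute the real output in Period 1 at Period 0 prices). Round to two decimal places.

Real = Nominal ÷ (Index/100) = 29029.82 ÷ (148.3/100)
     = 29029.82 ÷ 1.483 = 19575.0641

19575.06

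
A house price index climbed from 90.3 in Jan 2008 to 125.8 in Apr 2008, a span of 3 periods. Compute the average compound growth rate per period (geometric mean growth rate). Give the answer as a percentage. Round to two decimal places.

Growth factor = (125.8/90.3)^(1/3) = (1.393134)^(1/3) = 1.116857
Growth rate = 1.116857 − 1 = 0.116857 = 11.6857%

11.69%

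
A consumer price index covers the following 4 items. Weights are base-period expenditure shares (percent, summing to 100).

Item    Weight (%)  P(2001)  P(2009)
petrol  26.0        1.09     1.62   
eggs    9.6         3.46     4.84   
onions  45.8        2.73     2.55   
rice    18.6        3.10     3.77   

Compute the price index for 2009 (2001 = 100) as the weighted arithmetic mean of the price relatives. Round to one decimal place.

petrol: 26.0 × (1.62/1.09) = 26.0 × 1.486239 = 38.6422
eggs: 9.6 × (4.84/3.46) = 9.6 × 1.398844 = 13.4289
onions: 45.8 × (2.55/2.73) = 45.8 × 0.934066 = 42.7802
rice: 18.6 × (3.77/3.10) = 18.6 × 1.216129 = 22.6200
Index = Σ wᵢ·(p₁ᵢ/p₀ᵢ) = 38.6422 + 13.4289 + 42.7802 + 22.6200 = 117.4713

117.5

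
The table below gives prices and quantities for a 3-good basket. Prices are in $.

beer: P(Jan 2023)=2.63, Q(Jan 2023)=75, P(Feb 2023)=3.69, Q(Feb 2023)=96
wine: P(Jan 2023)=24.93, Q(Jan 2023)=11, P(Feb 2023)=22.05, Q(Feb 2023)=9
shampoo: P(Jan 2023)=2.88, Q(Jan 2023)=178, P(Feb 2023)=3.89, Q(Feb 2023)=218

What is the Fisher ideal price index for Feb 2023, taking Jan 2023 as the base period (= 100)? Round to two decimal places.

124.95

Laspeyres component (base-period weights):
ΣP(Feb 2023)Q(Jan 2023) = 3.69×75 + 22.05×11 + 3.89×178 = 276.75 + 242.55 + 692.42 = 1211.72
ΣP(Jan 2023)Q(Jan 2023) = 2.63×75 + 24.93×11 + 2.88×178 = 197.25 + 274.23 + 512.64 = 984.12
L = 1211.72 / 984.12 × 100 = 123.1273
Paasche component (current-period weights):
ΣP(Feb 2023)Q(Feb 2023) = 3.69×96 + 22.05×9 + 3.89×218 = 354.24 + 198.45 + 848.02 = 1400.71
ΣP(Jan 2023)Q(Feb 2023) = 2.63×96 + 24.93×9 + 2.88×218 = 252.48 + 224.37 + 627.84 = 1104.69
P = 1400.71 / 1104.69 × 100 = 126.7967
Fisher = √(L × P) = √(123.1273 × 126.7967) = 124.9485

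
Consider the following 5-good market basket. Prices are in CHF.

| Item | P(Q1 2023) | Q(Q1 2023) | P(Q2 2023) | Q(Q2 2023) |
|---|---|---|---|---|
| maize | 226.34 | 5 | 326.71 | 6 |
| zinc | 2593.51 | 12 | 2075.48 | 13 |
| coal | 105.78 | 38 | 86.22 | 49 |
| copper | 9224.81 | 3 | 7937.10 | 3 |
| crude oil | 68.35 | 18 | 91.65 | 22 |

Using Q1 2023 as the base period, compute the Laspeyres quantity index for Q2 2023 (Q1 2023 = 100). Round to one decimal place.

106.5

Laspeyres quantity index uses base-period prices as weights.
ΣP(Q1 2023)·Q(Q2 2023) = 226.34×6 + 2593.51×13 + 105.78×49 + 9224.81×3 + 68.35×22 = 1358.04 + 33715.63 + 5183.22 + 27674.43 + 1503.7 = 69435.02
ΣP(Q1 2023)·Q(Q1 2023) = 226.34×5 + 2593.51×12 + 105.78×38 + 9224.81×3 + 68.35×18 = 1131.7 + 31122.12 + 4019.64 + 27674.43 + 1230.3 = 65178.19
Index = 69435.02 / 65178.19 × 100 = 106.5311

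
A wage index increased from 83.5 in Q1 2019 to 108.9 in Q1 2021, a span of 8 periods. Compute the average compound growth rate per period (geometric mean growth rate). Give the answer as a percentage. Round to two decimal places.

3.38%

Growth factor = (108.9/83.5)^(1/8) = (1.304192)^(1/8) = 1.033755
Growth rate = 1.033755 − 1 = 0.033755 = 3.3755%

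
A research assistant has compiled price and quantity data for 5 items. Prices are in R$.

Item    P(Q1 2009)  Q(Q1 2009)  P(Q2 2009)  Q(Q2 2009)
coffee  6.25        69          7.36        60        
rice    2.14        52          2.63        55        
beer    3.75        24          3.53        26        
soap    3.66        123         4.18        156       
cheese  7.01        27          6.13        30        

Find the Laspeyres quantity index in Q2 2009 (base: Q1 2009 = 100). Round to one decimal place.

107.8

Laspeyres quantity index uses base-period prices as weights.
ΣP(Q1 2009)·Q(Q2 2009) = 6.25×60 + 2.14×55 + 3.75×26 + 3.66×156 + 7.01×30 = 375 + 117.7 + 97.5 + 570.96 + 210.3 = 1371.46
ΣP(Q1 2009)·Q(Q1 2009) = 6.25×69 + 2.14×52 + 3.75×24 + 3.66×123 + 7.01×27 = 431.25 + 111.28 + 90 + 450.18 + 189.27 = 1271.98
Index = 1371.46 / 1271.98 × 100 = 107.8209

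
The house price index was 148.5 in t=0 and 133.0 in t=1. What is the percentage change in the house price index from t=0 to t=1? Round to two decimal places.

Change = (133.0 − 148.5) / 148.5 × 100
       = -15.5 / 148.5 × 100 = -10.4377%

-10.44%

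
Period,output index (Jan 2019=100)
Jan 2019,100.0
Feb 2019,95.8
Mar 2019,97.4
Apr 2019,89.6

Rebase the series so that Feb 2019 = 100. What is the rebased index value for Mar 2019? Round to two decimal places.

101.67

Rebased(Mar 2019) = 97.4 / 95.8 × 100 = 101.6701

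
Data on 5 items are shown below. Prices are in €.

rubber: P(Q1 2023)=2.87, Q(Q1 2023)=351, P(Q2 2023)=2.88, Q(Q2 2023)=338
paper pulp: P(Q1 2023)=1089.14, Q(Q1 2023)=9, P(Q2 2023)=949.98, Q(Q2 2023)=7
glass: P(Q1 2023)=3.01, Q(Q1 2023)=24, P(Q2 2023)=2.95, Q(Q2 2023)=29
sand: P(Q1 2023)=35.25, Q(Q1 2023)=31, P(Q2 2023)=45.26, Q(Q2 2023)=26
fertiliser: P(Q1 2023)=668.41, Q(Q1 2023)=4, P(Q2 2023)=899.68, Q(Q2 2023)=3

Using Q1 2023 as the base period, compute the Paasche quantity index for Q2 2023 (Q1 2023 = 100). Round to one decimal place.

Paasche quantity index uses current-period prices as weights.
ΣP(Q2 2023)·Q(Q2 2023) = 2.88×338 + 949.98×7 + 2.95×29 + 45.26×26 + 899.68×3 = 973.44 + 6649.86 + 85.55 + 1176.76 + 2699.04 = 11584.65
ΣP(Q2 2023)·Q(Q1 2023) = 2.88×351 + 949.98×9 + 2.95×24 + 45.26×31 + 899.68×4 = 1010.88 + 8549.82 + 70.8 + 1403.06 + 3598.72 = 14633.28
Index = 11584.65 / 14633.28 × 100 = 79.1665

79.2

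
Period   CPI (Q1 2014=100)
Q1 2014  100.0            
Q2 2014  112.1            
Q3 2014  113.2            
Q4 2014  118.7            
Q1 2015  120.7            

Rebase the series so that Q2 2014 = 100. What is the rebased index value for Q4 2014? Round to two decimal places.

Rebased(Q4 2014) = 118.7 / 112.1 × 100 = 105.8876

105.89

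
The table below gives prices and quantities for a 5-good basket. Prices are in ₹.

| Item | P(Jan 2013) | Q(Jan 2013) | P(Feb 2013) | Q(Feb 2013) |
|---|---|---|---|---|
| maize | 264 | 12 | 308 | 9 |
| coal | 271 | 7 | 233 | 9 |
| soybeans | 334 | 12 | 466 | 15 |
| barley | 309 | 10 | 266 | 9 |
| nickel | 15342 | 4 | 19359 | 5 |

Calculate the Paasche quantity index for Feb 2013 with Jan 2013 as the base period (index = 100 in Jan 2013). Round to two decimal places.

Paasche quantity index uses current-period prices as weights.
ΣP(Feb 2013)·Q(Feb 2013) = 308×9 + 233×9 + 466×15 + 266×9 + 19359×5 = 2772 + 2097 + 6990 + 2394 + 96795 = 111048
ΣP(Feb 2013)·Q(Jan 2013) = 308×12 + 233×7 + 466×12 + 266×10 + 19359×4 = 3696 + 1631 + 5592 + 2660 + 77436 = 91015
Index = 111048 / 91015 × 100 = 122.0107

122.01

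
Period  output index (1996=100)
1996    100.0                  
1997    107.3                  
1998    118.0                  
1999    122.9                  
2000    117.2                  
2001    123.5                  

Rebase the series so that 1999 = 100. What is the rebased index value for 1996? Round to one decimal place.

Rebased(1996) = 100.0 / 122.9 × 100 = 81.3670

81.4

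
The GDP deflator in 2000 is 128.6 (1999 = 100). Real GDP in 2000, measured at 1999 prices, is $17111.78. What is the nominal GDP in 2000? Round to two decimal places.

22005.75

Nominal = Real × (Index/100) = 17111.78 × (128.6/100)
        = 17111.78 × 1.286 = 22005.7491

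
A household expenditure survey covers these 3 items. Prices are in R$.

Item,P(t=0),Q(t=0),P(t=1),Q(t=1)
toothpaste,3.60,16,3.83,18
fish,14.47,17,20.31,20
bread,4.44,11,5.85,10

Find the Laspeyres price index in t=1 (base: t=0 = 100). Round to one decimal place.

133.6

Laspeyres price index uses base-period quantities as weights.
ΣP(t=1)·Q(t=0) = 3.83×16 + 20.31×17 + 5.85×11 = 61.28 + 345.27 + 64.35 = 470.9
ΣP(t=0)·Q(t=0) = 3.60×16 + 14.47×17 + 4.44×11 = 57.6 + 245.99 + 48.84 = 352.43
Index = 470.9 / 352.43 × 100 = 133.6152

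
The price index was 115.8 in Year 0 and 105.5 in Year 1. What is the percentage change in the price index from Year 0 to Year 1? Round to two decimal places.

Change = (105.5 − 115.8) / 115.8 × 100
       = -10.3 / 115.8 × 100 = -8.8946%

-8.89%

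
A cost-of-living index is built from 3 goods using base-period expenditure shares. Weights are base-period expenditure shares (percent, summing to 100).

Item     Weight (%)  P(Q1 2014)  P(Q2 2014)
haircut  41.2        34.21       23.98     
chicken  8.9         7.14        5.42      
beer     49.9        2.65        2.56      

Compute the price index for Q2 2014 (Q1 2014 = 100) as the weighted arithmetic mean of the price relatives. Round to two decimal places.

haircut: 41.2 × (23.98/34.21) = 41.2 × 0.700965 = 28.8797
chicken: 8.9 × (5.42/7.14) = 8.9 × 0.759104 = 6.7560
beer: 49.9 × (2.56/2.65) = 49.9 × 0.966038 = 48.2053
Index = Σ wᵢ·(p₁ᵢ/p₀ᵢ) = 28.8797 + 6.7560 + 48.2053 = 83.8410

83.84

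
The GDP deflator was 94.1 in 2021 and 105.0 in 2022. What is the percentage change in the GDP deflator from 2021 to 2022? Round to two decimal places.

11.58%

Change = (105.0 − 94.1) / 94.1 × 100
       = 10.9 / 94.1 × 100 = 11.5834%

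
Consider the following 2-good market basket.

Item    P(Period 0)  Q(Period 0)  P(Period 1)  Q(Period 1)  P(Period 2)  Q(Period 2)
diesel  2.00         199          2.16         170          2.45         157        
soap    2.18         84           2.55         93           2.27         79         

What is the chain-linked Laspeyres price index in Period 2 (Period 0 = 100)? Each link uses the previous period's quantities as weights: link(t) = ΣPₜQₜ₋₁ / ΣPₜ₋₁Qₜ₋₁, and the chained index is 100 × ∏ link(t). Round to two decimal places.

115.09

Link Period 0→Period 1:
ΣP(Period 1)Q(Period 0) = 2.16×199 + 2.55×84 = 429.84 + 214.2 = 644.04
ΣP(Period 0)Q(Period 0) = 2.00×199 + 2.18×84 = 398 + 183.12 = 581.12
link = 644.04/581.12 = 1.108274
Link Period 1→Period 2:
ΣP(Period 2)Q(Period 1) = 2.45×170 + 2.27×93 = 416.5 + 211.11 = 627.61
ΣP(Period 1)Q(Period 1) = 2.16×170 + 2.55×93 = 367.2 + 237.15 = 604.35
link = 627.61/604.35 = 1.038488
Chained index = 100 × 1.108274 × 1.038488 = 115.0929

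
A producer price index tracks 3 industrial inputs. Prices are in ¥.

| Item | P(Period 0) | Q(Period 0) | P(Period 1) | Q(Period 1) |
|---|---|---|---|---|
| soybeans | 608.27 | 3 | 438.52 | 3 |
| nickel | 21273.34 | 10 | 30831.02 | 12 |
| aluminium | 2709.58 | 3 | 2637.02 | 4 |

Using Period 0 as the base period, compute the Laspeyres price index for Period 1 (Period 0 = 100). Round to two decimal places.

Laspeyres price index uses base-period quantities as weights.
ΣP(Period 1)·Q(Period 0) = 438.52×3 + 30831.02×10 + 2637.02×3 = 1315.56 + 308310.2 + 7911.06 = 317536.82
ΣP(Period 0)·Q(Period 0) = 608.27×3 + 21273.34×10 + 2709.58×3 = 1824.81 + 212733.4 + 8128.74 = 222686.95
Index = 317536.82 / 222686.95 × 100 = 142.5934

142.59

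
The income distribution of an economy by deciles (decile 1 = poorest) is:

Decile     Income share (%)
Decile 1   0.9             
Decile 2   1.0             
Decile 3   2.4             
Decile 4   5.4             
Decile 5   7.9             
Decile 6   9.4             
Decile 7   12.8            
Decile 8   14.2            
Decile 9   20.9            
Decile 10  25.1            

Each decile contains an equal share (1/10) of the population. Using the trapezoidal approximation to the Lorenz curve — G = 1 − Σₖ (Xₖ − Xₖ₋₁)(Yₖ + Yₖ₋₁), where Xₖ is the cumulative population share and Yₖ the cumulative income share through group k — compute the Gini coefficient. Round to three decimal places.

0.440

Cumulative income shares Yₖ: 0.0090, 0.0190, 0.0430, 0.0970, 0.1760, 0.2700, 0.3980, 0.5400, 0.7490, 1.0000
Σ (Xₖ−Xₖ₋₁)(Yₖ+Yₖ₋₁) = (1/10)(0.0090+0.0000) + (1/10)(0.0190+0.0090) + (1/10)(0.0430+0.0190) + (1/10)(0.0970+0.0430) + (1/10)(0.1760+0.0970) + (1/10)(0.2700+0.1760) + (1/10)(0.3980+0.2700) + (1/10)(0.5400+0.3980) + (1/10)(0.7490+0.5400) + (1/10)(1.0000+0.7490)
  = 0.0009 + 0.0028 + 0.0062 + 0.0140 + 0.0273 + 0.0446 + 0.0668 + 0.0938 + 0.1289 + 0.1749 = 0.5602
G = 1 − 0.5602 = 0.4398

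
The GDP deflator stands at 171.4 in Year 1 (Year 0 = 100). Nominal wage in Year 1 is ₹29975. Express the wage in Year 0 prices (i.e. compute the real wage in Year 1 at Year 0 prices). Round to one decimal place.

17488.3

Real = Nominal ÷ (Index/100) = 29975 ÷ (171.4/100)
     = 29975 ÷ 1.714 = 17488.3314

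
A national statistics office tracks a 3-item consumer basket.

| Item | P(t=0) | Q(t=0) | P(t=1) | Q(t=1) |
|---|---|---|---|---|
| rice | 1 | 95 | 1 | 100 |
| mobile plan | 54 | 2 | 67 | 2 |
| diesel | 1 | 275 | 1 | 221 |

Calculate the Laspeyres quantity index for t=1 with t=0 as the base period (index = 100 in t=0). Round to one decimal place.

89.7

Laspeyres quantity index uses base-period prices as weights.
ΣP(t=0)·Q(t=1) = 1×100 + 54×2 + 1×221 = 100 + 108 + 221 = 429
ΣP(t=0)·Q(t=0) = 1×95 + 54×2 + 1×275 = 95 + 108 + 275 = 478
Index = 429 / 478 × 100 = 89.7490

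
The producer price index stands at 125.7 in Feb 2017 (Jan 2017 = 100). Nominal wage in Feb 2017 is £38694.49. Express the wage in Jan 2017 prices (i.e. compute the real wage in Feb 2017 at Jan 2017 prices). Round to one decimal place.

Real = Nominal ÷ (Index/100) = 38694.49 ÷ (125.7/100)
     = 38694.49 ÷ 1.257 = 30783.2060

30783.2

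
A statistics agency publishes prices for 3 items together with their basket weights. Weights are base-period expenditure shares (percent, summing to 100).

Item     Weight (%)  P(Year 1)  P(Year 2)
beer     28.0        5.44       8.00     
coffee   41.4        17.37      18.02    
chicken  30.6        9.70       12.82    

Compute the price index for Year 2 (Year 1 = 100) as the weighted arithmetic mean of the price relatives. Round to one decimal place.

124.6

beer: 28.0 × (8.00/5.44) = 28.0 × 1.470588 = 41.1765
coffee: 41.4 × (18.02/17.37) = 41.4 × 1.037421 = 42.9492
chicken: 30.6 × (12.82/9.70) = 30.6 × 1.321649 = 40.4425
Index = Σ wᵢ·(p₁ᵢ/p₀ᵢ) = 41.1765 + 42.9492 + 40.4425 = 124.5682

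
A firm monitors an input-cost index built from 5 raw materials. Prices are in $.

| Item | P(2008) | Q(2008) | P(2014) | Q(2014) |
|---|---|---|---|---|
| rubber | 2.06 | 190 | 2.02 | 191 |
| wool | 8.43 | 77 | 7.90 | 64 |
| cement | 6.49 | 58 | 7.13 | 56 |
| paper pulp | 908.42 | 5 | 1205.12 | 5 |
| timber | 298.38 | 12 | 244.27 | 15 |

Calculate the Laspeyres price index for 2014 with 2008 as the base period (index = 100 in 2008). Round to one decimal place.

Laspeyres price index uses base-period quantities as weights.
ΣP(2014)·Q(2008) = 2.02×190 + 7.90×77 + 7.13×58 + 1205.12×5 + 244.27×12 = 383.8 + 608.3 + 413.54 + 6025.6 + 2931.24 = 10362.48
ΣP(2008)·Q(2008) = 2.06×190 + 8.43×77 + 6.49×58 + 908.42×5 + 298.38×12 = 391.4 + 649.11 + 376.42 + 4542.1 + 3580.56 = 9539.59
Index = 10362.48 / 9539.59 × 100 = 108.6261

108.6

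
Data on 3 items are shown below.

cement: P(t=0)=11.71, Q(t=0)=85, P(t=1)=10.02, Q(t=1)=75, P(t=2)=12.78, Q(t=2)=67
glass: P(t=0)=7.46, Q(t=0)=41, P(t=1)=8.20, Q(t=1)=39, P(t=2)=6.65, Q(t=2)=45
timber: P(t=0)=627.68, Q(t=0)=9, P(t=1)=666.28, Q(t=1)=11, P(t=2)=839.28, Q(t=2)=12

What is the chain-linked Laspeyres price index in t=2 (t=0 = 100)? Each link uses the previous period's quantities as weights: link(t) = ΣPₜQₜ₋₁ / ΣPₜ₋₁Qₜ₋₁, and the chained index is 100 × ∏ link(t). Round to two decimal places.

128.59

Link t=0→t=1:
ΣP(t=1)Q(t=0) = 10.02×85 + 8.20×41 + 666.28×9 = 851.7 + 336.2 + 5996.52 = 7184.42
ΣP(t=0)Q(t=0) = 11.71×85 + 7.46×41 + 627.68×9 = 995.35 + 305.86 + 5649.12 = 6950.33
link = 7184.42/6950.33 = 1.033680
Link t=1→t=2:
ΣP(t=2)Q(t=1) = 12.78×75 + 6.65×39 + 839.28×11 = 958.5 + 259.35 + 9232.08 = 10449.93
ΣP(t=1)Q(t=1) = 10.02×75 + 8.20×39 + 666.28×11 = 751.5 + 319.8 + 7329.08 = 8400.38
link = 10449.93/8400.38 = 1.243983
Chained index = 100 × 1.033680 × 1.243983 = 128.5881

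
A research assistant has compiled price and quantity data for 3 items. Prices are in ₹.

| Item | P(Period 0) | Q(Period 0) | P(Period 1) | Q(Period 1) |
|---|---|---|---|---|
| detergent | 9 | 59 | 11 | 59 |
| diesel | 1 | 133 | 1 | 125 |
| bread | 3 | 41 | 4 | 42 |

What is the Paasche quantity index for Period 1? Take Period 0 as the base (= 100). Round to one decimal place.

99.6

Paasche quantity index uses current-period prices as weights.
ΣP(Period 1)·Q(Period 1) = 11×59 + 1×125 + 4×42 = 649 + 125 + 168 = 942
ΣP(Period 1)·Q(Period 0) = 11×59 + 1×133 + 4×41 = 649 + 133 + 164 = 946
Index = 942 / 946 × 100 = 99.5772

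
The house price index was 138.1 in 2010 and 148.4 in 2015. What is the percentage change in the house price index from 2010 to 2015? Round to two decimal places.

Change = (148.4 − 138.1) / 138.1 × 100
       = 10.3 / 138.1 × 100 = 7.4584%

7.46%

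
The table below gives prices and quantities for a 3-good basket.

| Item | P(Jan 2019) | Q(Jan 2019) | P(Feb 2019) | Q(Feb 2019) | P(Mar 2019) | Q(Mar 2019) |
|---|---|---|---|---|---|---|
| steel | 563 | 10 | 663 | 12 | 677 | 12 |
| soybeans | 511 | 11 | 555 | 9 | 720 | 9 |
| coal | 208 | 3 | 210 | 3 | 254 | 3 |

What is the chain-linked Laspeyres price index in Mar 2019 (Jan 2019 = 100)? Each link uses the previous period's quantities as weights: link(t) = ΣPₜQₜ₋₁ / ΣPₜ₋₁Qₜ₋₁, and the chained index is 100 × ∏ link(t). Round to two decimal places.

127.34

Link Jan 2019→Feb 2019:
ΣP(Feb 2019)Q(Jan 2019) = 663×10 + 555×11 + 210×3 = 6630 + 6105 + 630 = 13365
ΣP(Jan 2019)Q(Jan 2019) = 563×10 + 511×11 + 208×3 = 5630 + 5621 + 624 = 11875
link = 13365/11875 = 1.125474
Link Feb 2019→Mar 2019:
ΣP(Mar 2019)Q(Feb 2019) = 677×12 + 720×9 + 254×3 = 8124 + 6480 + 762 = 15366
ΣP(Feb 2019)Q(Feb 2019) = 663×12 + 555×9 + 210×3 = 7956 + 4995 + 630 = 13581
link = 15366/13581 = 1.131434
Chained index = 100 × 1.125474 × 1.131434 = 127.3399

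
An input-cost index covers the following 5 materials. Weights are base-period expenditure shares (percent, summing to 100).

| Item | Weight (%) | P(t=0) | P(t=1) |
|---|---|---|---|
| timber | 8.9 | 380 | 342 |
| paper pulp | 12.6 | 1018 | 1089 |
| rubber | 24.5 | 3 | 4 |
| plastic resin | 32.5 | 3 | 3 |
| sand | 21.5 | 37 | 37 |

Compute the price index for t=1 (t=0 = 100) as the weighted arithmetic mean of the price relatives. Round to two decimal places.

timber: 8.9 × (342/380) = 8.9 × 0.900000 = 8.0100
paper pulp: 12.6 × (1089/1018) = 12.6 × 1.069745 = 13.4788
rubber: 24.5 × (4/3) = 24.5 × 1.333333 = 32.6667
plastic resin: 32.5 × (3/3) = 32.5 × 1.000000 = 32.5000
sand: 21.5 × (37/37) = 21.5 × 1.000000 = 21.5000
Index = Σ wᵢ·(p₁ᵢ/p₀ᵢ) = 8.0100 + 13.4788 + 32.6667 + 32.5000 + 21.5000 = 108.1554

108.16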